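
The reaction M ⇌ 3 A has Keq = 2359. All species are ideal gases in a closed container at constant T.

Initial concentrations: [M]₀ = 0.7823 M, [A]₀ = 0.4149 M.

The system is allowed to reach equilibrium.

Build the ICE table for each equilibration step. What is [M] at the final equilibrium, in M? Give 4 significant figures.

Q₀ = 0.0913 vs Keq = 2359 ⇒ Q<K, forward
Step 1:
                   M          A
  init        0.7823     0.4149
  Δ          -0.7736      2.321
  eq         0.00868      2.736
  solve Keq expr → x = 0.7736; check Q = 2359

[M]_eq = 0.00868 M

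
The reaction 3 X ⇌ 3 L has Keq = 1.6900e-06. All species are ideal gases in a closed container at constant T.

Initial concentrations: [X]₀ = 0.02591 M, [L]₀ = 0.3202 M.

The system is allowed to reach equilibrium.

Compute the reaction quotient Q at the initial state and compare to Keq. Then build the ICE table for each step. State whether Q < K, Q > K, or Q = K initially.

Q₀ = 1887; Q > K (proceeds reverse)

Q₀ = 1887 vs Keq = 1.6900e-06 ⇒ Q>K, reverse
Step 1:
                  X         L
  Initial   0.02591    0.3202
  Change     0.3161   -0.3161
  Equil       0.342  0.004074
  solve Keq expr → x = -0.1054; check Q = 1.6900e-06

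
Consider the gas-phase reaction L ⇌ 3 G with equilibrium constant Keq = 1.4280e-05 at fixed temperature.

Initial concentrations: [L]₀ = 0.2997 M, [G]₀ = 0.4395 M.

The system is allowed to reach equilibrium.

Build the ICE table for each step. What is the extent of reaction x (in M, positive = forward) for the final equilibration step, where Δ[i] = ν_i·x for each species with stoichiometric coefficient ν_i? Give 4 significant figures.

x = -0.1403 M

Q₀ = 0.2833 vs Keq = 1.4280e-05 ⇒ Q>K, reverse
Step 1:
                  L         G
  init       0.2997    0.4395
  Δ          0.1403    -0.421
  eq           0.44   0.01845
  solve Keq expr → x = -0.1403; check Q = 1.4280e-05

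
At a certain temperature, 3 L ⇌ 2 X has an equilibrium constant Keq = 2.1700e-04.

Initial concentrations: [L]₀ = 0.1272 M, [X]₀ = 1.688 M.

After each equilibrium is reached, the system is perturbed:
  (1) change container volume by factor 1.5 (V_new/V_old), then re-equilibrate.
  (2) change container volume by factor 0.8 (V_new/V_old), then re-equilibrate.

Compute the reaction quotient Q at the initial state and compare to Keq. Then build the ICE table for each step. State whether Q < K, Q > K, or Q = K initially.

Q₀ = 1384; Q > K (proceeds reverse)

Q₀ = 1384 vs Keq = 2.1700e-04 ⇒ Q>K, reverse
Step 1:
                   L          X
  Initial     0.1272      1.688
  Change       2.441     -1.627
  Equil        2.568    0.06063
  solve Keq expr → x = -0.8137; check Q = 2.1700e-04
Then change container volume by factor 1.5 (V_new/V_old).
Step 2:
                   L          X
  Initial      1.712    0.04042
  Change     0.01066  -0.007108
  Equil        1.723    0.03331
  solve Keq expr → x = -0.003554; check Q = 2.1700e-04
Then change container volume by factor 0.8 (V_new/V_old).
Step 3:
                   L          X
  Initial      2.154    0.04164
  Change   -0.007031   0.004687
  Equil        2.147    0.04633
  solve Keq expr → x = 0.002344; check Q = 2.1700e-04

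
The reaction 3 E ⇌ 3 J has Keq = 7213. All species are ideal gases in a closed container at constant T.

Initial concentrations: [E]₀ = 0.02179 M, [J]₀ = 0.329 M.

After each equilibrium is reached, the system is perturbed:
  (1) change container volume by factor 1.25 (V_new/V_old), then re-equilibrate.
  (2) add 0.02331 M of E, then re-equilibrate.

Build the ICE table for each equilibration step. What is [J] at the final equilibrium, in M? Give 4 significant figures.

Q₀ = 3442 vs Keq = 7213 ⇒ Q<K, forward
Step 1:
                  E         J
  Initial   0.02179     0.329
  Change  -0.004528  0.004528
  Equil     0.01726    0.3335
  solve Keq expr → x = 0.001509; check Q = 7213
Then change container volume by factor 1.25 (V_new/V_old).
Step 2:
                  E         J
  Initial   0.01381    0.2668
  Change          0         0
  Equil     0.01381    0.2668
  solve Keq expr → x = 0; check Q = 7213
Then add 0.02331 M of E.
Step 3:
                  E         J
  Initial   0.03712    0.2668
  Change   -0.02216   0.02216
  Equil     0.01496     0.289
  solve Keq expr → x = 0.007388; check Q = 7213

[J]_eq = 0.289 M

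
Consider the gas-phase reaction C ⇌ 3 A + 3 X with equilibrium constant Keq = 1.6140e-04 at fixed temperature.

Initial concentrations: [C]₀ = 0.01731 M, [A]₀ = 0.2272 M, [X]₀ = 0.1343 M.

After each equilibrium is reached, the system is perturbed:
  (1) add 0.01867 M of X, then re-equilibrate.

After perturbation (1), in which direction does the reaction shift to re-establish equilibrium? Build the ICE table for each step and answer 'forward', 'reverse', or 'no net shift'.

Q₀ = 0.001641 vs Keq = 1.6140e-04 ⇒ Q>K, reverse
Step 1:
                   C          A          X
  Initial    0.01731     0.2272     0.1343
  Change     0.01393    -0.0418    -0.0418
  Equil      0.03124     0.1854     0.0925
  solve Keq expr → x = -0.01393; check Q = 1.6140e-04
Then add 0.01867 M of X.
Step 2:
                   C          A          X
  Initial    0.03124     0.1854     0.1112
  Change     0.00334   -0.01002   -0.01002
  Equil      0.03458     0.1754     0.1011
  solve Keq expr → x = -0.00334; check Q = 1.6140e-04

Direction: reverse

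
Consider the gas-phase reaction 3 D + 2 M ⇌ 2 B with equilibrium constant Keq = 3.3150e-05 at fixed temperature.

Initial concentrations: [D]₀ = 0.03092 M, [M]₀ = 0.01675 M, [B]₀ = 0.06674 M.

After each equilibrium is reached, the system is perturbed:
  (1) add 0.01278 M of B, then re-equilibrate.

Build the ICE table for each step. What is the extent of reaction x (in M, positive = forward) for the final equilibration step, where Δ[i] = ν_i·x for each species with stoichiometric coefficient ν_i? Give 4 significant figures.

x = -0.006385 M

Q₀ = 5.3706e+05 vs Keq = 3.3150e-05 ⇒ Q>K, reverse
Step 1:
                   D          M          B
  init       0.03092    0.01675    0.06674
  Δ           0.1001    0.06672   -0.06672
  eq           0.131    0.08347 2.2785e-05
  solve Keq expr → x = -0.03336; check Q = 3.3150e-05
Then add 0.01278 M of B.
Step 2:
                   D          M          B
  init         0.131    0.08347     0.0128
  Δ          0.01916    0.01277   -0.01277
  eq          0.1502    0.09624 3.2239e-05
  solve Keq expr → x = -0.006385; check Q = 3.3150e-05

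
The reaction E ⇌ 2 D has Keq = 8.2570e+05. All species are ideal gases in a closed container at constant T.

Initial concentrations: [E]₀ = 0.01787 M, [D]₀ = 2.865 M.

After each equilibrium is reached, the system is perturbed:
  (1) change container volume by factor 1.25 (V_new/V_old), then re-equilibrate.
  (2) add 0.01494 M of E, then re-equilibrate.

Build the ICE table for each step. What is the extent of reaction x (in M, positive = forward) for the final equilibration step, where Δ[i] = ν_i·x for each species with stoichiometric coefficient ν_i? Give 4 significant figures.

x = 0.01494 M

Q₀ = 459.3 vs Keq = 8.2570e+05 ⇒ Q<K, forward
Step 1:
                    E           D
  init        0.01787       2.865
  Δ          -0.01786     0.03572
  eq       1.0190e-05       2.901
  solve Keq expr → x = 0.01786; check Q = 8.2570e+05
Then change container volume by factor 1.25 (V_new/V_old).
Step 2:
                    E           D
  init     8.1523e-06       2.321
  Δ       -1.6304e-06  3.2609e-06
  eq       6.5218e-06       2.321
  solve Keq expr → x = 1.6304e-06; check Q = 8.2570e+05
Then add 0.01494 M of E.
Step 3:
                    E           D
  init        0.01495       2.321
  Δ          -0.01494     0.02988
  eq       6.6909e-06        2.35
  solve Keq expr → x = 0.01494; check Q = 8.2570e+05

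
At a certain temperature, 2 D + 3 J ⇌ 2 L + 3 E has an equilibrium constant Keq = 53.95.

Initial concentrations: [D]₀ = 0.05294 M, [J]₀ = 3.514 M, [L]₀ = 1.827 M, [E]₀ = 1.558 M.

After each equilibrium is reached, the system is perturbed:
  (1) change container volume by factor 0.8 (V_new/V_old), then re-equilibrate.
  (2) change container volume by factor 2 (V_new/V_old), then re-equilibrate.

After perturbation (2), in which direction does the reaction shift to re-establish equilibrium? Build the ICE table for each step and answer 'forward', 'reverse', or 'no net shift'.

Direction: no net shift

Q₀ = 103.8 vs Keq = 53.95 ⇒ Q>K, reverse
Step 1:
                    D           J           L           E
  I           0.05294       3.514       1.827       1.558
  C           0.01722     0.02584    -0.01722    -0.02584
  E           0.07016        3.54        1.81       1.532
  solve Keq expr → x = -0.008612; check Q = 53.95
Then change container volume by factor 0.8 (V_new/V_old).
Step 2:
                    D           J           L           E
  I            0.0877       4.425       2.262       1.915
  C                 0           0           0           0
  E            0.0877       4.425       2.262       1.915
  solve Keq expr → x = 0; check Q = 53.95
Then change container volume by factor 2 (V_new/V_old).
Step 3:
                    D           J           L           E
  I           0.04385       2.212       1.131      0.9576
  C                 0           0           0           0
  E           0.04385       2.212       1.131      0.9576
  solve Keq expr → x = 0; check Q = 53.95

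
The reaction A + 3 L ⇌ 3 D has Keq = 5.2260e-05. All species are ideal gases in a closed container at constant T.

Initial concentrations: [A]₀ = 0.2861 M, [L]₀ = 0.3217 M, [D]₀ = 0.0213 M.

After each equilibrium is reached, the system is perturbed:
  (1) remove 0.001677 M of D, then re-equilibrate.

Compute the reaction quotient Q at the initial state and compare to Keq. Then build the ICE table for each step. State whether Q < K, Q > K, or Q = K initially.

Q₀ = 0.001015 vs Keq = 5.2260e-05 ⇒ Q>K, reverse
Step 1:
                  A         L         D
  I          0.2861    0.3217    0.0213
  C        0.004338   0.01301  -0.01301
  E          0.2904    0.3347  0.008287
  solve Keq expr → x = -0.004338; check Q = 5.2260e-05
Then remove 0.001677 M of D.
Step 2:
                  A         L         D
  I          0.2904    0.3347   0.00661
  C       -5.4382e-04 -0.001631  0.001631
  E          0.2899    0.3331  0.008242
  solve Keq expr → x = 5.4382e-04; check Q = 5.2260e-05

Q₀ = 0.001015; Q > K (proceeds reverse)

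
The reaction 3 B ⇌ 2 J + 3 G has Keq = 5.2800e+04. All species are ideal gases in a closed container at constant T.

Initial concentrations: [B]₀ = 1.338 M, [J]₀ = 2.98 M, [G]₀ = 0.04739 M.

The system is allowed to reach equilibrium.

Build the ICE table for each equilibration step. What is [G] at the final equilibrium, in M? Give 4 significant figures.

Q₀ = 3.9457e-04 vs Keq = 5.2800e+04 ⇒ Q<K, forward
Step 1:
                    B           J           G
  I             1.338        2.98     0.04739
  C            -1.253      0.8356       1.253
  E           0.08466       3.816       1.301
  solve Keq expr → x = 0.4178; check Q = 5.2800e+04

[G]_eq = 1.301 M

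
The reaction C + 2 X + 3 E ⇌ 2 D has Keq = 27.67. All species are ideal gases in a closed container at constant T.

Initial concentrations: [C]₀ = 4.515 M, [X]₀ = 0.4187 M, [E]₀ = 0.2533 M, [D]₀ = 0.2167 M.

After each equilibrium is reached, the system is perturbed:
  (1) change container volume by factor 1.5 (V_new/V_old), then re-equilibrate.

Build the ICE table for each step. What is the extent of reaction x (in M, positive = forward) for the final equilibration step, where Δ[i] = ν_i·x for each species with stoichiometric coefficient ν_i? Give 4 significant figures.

x = -0.01505 M

Q₀ = 3.65 vs Keq = 27.67 ⇒ Q<K, forward
Step 1:
                  C         X         E         D
  I           4.515    0.4187    0.2533    0.2167
  C         -0.0288   -0.0576  -0.08641    0.0576
  E           4.486    0.3611    0.1669    0.2743
  solve Keq expr → x = 0.0288; check Q = 27.67
Then change container volume by factor 1.5 (V_new/V_old).
Step 2:
                  C         X         E         D
  I           2.991    0.2407    0.1113    0.1829
  C         0.01505   0.03009   0.04514  -0.03009
  E           3.006    0.2708    0.1564    0.1528
  solve Keq expr → x = -0.01505; check Q = 27.67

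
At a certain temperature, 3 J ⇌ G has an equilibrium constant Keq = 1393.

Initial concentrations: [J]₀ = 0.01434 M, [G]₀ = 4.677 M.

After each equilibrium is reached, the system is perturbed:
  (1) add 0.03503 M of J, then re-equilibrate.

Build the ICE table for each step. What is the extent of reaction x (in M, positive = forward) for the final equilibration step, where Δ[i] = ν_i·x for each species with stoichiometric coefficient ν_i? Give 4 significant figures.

Q₀ = 1.5861e+06 vs Keq = 1393 ⇒ Q>K, reverse
Step 1:
                    J           G
  Initial     0.01434       4.677
  Change       0.1349    -0.04497
  Equil        0.1493       4.632
  solve Keq expr → x = -0.04497; check Q = 1393
Then add 0.03503 M of J.
Step 2:
                    J           G
  Initial      0.1843       4.632
  Change     -0.03491     0.01164
  Equil        0.1494       4.644
  solve Keq expr → x = 0.01164; check Q = 1393

x = 0.01164 M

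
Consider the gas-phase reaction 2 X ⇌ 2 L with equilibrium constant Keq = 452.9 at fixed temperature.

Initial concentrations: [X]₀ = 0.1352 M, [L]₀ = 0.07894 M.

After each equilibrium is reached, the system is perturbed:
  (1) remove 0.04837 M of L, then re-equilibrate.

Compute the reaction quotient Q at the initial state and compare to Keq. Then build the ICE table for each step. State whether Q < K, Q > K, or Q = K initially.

Q₀ = 0.3409 vs Keq = 452.9 ⇒ Q<K, forward
Step 1:
                    X           L
  I            0.1352     0.07894
  C           -0.1256      0.1256
  E          0.009611      0.2045
  solve Keq expr → x = 0.06279; check Q = 452.9
Then remove 0.04837 M of L.
Step 2:
                    X           L
  I          0.009611      0.1562
  C         -0.002171    0.002171
  E           0.00744      0.1583
  solve Keq expr → x = 0.001085; check Q = 452.9

Q₀ = 0.3409; Q < K (proceeds forward)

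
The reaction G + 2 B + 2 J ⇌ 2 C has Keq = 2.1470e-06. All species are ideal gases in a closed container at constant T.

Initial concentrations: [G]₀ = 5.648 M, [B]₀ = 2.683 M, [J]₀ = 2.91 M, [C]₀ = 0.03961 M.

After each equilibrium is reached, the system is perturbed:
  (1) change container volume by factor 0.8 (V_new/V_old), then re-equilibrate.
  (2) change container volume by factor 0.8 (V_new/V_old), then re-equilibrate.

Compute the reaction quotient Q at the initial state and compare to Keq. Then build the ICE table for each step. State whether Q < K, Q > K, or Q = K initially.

Q₀ = 4.5571e-06; Q > K (proceeds reverse)

Q₀ = 4.5571e-06 vs Keq = 2.1470e-06 ⇒ Q>K, reverse
Step 1:
                   G          B          J          C
  init         5.648      2.683       2.91    0.03961
  Δ         0.006085    0.01217    0.01217   -0.01217
  eq           5.654      2.695      2.922    0.02744
  solve Keq expr → x = -0.006085; check Q = 2.1470e-06
Then change container volume by factor 0.8 (V_new/V_old).
Step 2:
                   G          B          J          C
  init         7.068      3.369      3.653     0.0343
  Δ        -0.006626   -0.01325   -0.01325    0.01325
  eq           7.061      3.356      3.639    0.04755
  solve Keq expr → x = 0.006626; check Q = 2.1470e-06
Then change container volume by factor 0.8 (V_new/V_old).
Step 3:
                   G          B          J          C
  init         8.826      4.195      4.549    0.05944
  Δ         -0.01136   -0.02271   -0.02271    0.02271
  eq           8.815      4.172      4.527    0.08215
  solve Keq expr → x = 0.01136; check Q = 2.1470e-06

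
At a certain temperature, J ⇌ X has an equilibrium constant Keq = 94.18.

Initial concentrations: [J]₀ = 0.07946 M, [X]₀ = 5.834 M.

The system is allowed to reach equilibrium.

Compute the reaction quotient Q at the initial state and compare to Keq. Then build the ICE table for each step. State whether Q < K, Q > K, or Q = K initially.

Q₀ = 73.42 vs Keq = 94.18 ⇒ Q<K, forward
Step 1:
                   J          X
  I          0.07946      5.834
  C         -0.01733    0.01733
  E          0.06213      5.851
  solve Keq expr → x = 0.01733; check Q = 94.18

Q₀ = 73.42; Q < K (proceeds forward)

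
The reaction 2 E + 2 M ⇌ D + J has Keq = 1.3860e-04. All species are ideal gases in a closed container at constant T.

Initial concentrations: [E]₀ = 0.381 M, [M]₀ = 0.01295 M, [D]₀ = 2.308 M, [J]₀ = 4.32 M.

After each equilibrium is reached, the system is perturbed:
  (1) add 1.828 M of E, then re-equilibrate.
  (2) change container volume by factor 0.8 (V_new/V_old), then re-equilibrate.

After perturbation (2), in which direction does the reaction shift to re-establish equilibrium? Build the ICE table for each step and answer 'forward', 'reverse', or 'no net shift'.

Direction: forward

Q₀ = 4.0957e+05 vs Keq = 1.3860e-04 ⇒ Q>K, reverse
Step 1:
                   E          M          D          J
  init         0.381    0.01295      2.308       4.32
  Δ            4.548      4.548     -2.274     -2.274
  eq           4.929      4.561    0.03422      2.046
  solve Keq expr → x = -2.274; check Q = 1.3860e-04
Then add 1.828 M of E.
Step 2:
                   E          M          D          J
  init         6.757      4.561    0.03422      2.046
  Δ         -0.05359   -0.05359     0.0268     0.0268
  eq           6.703      4.507    0.06102      2.073
  solve Keq expr → x = 0.0268; check Q = 1.3860e-04
Then change container volume by factor 0.8 (V_new/V_old).
Step 3:
                   E          M          D          J
  init         8.379      5.634    0.07627      2.591
  Δ         -0.07255   -0.07255    0.03628    0.03628
  eq           8.306      5.561     0.1125      2.628
  solve Keq expr → x = 0.03628; check Q = 1.3860e-04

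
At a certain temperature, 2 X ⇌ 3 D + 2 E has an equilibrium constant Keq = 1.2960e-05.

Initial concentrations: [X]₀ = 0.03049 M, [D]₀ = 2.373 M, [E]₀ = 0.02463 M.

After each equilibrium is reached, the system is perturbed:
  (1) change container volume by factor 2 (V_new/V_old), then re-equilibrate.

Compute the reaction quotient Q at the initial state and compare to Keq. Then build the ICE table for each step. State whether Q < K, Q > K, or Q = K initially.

Q₀ = 8.72 vs Keq = 1.2960e-05 ⇒ Q>K, reverse
Step 1:
                    X           D           E
  Initial     0.03049       2.373     0.02463
  Change      0.02457    -0.03686    -0.02457
  Equil       0.05506       2.336  5.5517e-05
  solve Keq expr → x = -0.01229; check Q = 1.2960e-05
Then change container volume by factor 2 (V_new/V_old).
Step 2:
                    X           D           E
  Initial     0.02753       1.168  2.7759e-05
  Change  -5.0602e-05  7.5904e-05  5.0602e-05
  Equil       0.02748       1.168  7.8361e-05
  solve Keq expr → x = 2.5301e-05; check Q = 1.2960e-05

Q₀ = 8.72; Q > K (proceeds reverse)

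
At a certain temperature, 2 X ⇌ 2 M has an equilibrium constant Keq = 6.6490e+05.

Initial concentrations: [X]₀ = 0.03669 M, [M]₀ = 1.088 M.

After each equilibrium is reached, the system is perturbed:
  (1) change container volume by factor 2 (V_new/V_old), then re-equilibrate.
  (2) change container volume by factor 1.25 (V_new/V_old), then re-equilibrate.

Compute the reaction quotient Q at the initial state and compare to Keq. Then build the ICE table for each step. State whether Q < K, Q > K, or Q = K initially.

Q₀ = 879.4 vs Keq = 6.6490e+05 ⇒ Q<K, forward
Step 1:
                   X          M
  init       0.03669      1.088
  Δ         -0.03531    0.03531
  eq        0.001378      1.123
  solve Keq expr → x = 0.01766; check Q = 6.6490e+05
Then change container volume by factor 2 (V_new/V_old).
Step 2:
                   X          M
  init    6.8880e-04     0.5617
  Δ                0          0
  eq      6.8880e-04     0.5617
  solve Keq expr → x = 0; check Q = 6.6490e+05
Then change container volume by factor 1.25 (V_new/V_old).
Step 3:
                   X          M
  init    5.5104e-04     0.4493
  Δ                0          0
  eq      5.5104e-04     0.4493
  solve Keq expr → x = 0; check Q = 6.6490e+05

Q₀ = 879.4; Q < K (proceeds forward)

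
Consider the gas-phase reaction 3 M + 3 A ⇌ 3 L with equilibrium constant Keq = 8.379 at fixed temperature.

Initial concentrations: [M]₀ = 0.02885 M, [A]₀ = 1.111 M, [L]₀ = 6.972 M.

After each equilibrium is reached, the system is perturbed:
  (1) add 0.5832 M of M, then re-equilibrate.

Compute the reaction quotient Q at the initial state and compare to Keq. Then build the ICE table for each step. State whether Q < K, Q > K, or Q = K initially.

Q₀ = 1.0292e+07; Q > K (proceeds reverse)

Q₀ = 1.0292e+07 vs Keq = 8.379 ⇒ Q>K, reverse
Step 1:
                    M           A           L
  init        0.02885       1.111       6.972
  Δ               1.2         1.2        -1.2
  eq            1.229       2.311       5.772
  solve Keq expr → x = -0.4002; check Q = 8.379
Then add 0.5832 M of M.
Step 2:
                    M           A           L
  init          1.813       2.311       5.772
  Δ           -0.3133     -0.3133      0.3133
  eq            1.499       1.998       6.085
  solve Keq expr → x = 0.1044; check Q = 8.379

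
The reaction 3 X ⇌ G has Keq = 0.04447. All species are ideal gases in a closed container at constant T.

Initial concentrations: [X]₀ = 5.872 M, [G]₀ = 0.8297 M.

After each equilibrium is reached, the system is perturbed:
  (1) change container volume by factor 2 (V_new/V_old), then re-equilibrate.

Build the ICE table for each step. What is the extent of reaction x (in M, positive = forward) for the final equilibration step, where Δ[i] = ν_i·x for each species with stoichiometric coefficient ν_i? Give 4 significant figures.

Q₀ = 0.004098 vs Keq = 0.04447 ⇒ Q<K, forward
Step 1:
                   X          G
  Initial      5.872     0.8297
  Change      -2.523     0.8409
  Equil        3.349      1.671
  solve Keq expr → x = 0.8409; check Q = 0.04447
Then change container volume by factor 2 (V_new/V_old).
Step 2:
                   X          G
  Initial      1.675     0.8353
  Change       0.706    -0.2353
  Equil        2.381        0.6
  solve Keq expr → x = -0.2353; check Q = 0.04447

x = -0.2353 M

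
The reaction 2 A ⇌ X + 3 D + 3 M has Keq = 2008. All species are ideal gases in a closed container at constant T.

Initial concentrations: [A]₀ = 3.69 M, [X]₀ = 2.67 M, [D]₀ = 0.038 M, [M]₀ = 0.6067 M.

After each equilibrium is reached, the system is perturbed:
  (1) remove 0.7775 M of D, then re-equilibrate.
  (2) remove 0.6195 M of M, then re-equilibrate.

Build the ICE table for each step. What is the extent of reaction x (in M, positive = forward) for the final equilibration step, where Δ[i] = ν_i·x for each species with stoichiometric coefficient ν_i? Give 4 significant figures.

Q₀ = 2.4029e-06 vs Keq = 2008 ⇒ Q<K, forward
Step 1:
                  A         X         D         M
  Initial      3.69      2.67     0.038    0.6067
  Change     -2.043     1.021     3.064     3.064
  Equil       1.647     3.691     3.102     3.671
  solve Keq expr → x = 1.021; check Q = 2008
Then remove 0.7775 M of D.
Step 2:
                  A         X         D         M
  Initial     1.647     3.691     2.324     3.671
  Change    -0.1955   0.09773    0.2932    0.2932
  Equil       1.452     3.789     2.618     3.964
  solve Keq expr → x = 0.09773; check Q = 2008
Then remove 0.6195 M of M.
Step 3:
                  A         X         D         M
  Initial     1.452     3.789     2.618     3.344
  Change    -0.1122   0.05611    0.1683    0.1683
  Equil        1.34     3.845     2.786     3.513
  solve Keq expr → x = 0.05611; check Q = 2008

x = 0.05611 M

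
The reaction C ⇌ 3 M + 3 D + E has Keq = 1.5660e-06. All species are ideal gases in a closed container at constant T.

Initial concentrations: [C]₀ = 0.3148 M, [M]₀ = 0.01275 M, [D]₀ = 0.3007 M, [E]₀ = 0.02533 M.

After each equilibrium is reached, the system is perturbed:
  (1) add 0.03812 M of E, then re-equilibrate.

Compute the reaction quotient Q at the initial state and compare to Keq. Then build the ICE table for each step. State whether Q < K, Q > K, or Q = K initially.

Q₀ = 4.5345e-09 vs Keq = 1.5660e-06 ⇒ Q<K, forward
Step 1:
                    C           M           D           E
  init         0.3148     0.01275      0.3007     0.02533
  Δ          -0.01688     0.05065     0.05065     0.01688
  eq           0.2979      0.0634      0.3513     0.04221
  solve Keq expr → x = 0.01688; check Q = 1.5660e-06
Then add 0.03812 M of E.
Step 2:
                    C           M           D           E
  init         0.2979      0.0634      0.3513     0.08033
  Δ          0.003278   -0.009834   -0.009834   -0.003278
  eq           0.3012     0.05356      0.3415     0.07705
  solve Keq expr → x = -0.003278; check Q = 1.5660e-06

Q₀ = 4.5345e-09; Q < K (proceeds forward)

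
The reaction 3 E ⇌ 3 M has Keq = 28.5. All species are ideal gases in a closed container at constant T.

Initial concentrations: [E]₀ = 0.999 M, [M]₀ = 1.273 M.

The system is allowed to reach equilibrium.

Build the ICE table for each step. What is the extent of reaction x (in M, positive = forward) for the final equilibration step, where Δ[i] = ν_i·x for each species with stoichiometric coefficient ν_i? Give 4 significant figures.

Q₀ = 2.069 vs Keq = 28.5 ⇒ Q<K, forward
Step 1:
                    E           M
  I             0.999       1.273
  C           -0.4386      0.4386
  E            0.5604       1.712
  solve Keq expr → x = 0.1462; check Q = 28.5

x = 0.1462 M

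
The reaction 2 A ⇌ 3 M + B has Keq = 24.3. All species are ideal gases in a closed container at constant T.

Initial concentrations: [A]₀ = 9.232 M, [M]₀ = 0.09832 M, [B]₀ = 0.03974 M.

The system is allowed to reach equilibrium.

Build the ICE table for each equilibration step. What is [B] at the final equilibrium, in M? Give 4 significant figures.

[B]_eq = 2.175 M

Q₀ = 4.4316e-07 vs Keq = 24.3 ⇒ Q<K, forward
Step 1:
                  A         M         B
  Initial     9.232   0.09832   0.03974
  Change      -4.27     6.405     2.135
  Equil       4.962     6.504     2.175
  solve Keq expr → x = 2.135; check Q = 24.3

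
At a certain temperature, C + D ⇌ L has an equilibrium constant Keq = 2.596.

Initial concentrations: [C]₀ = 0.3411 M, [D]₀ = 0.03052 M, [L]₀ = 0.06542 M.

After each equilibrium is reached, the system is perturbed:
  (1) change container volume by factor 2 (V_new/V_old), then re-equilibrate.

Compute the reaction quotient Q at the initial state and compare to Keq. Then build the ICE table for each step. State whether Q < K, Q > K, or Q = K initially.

Q₀ = 6.284; Q > K (proceeds reverse)

Q₀ = 6.284 vs Keq = 2.596 ⇒ Q>K, reverse
Step 1:
                    C           D           L
  Initial      0.3411     0.03052     0.06542
  Change      0.01906     0.01906    -0.01906
  Equil        0.3602     0.04958     0.04636
  solve Keq expr → x = -0.01906; check Q = 2.596
Then change container volume by factor 2 (V_new/V_old).
Step 2:
                    C           D           L
  Initial      0.1801     0.02479     0.02318
  Change     0.007471    0.007471   -0.007471
  Equil        0.1876     0.03226     0.01571
  solve Keq expr → x = -0.007471; check Q = 2.596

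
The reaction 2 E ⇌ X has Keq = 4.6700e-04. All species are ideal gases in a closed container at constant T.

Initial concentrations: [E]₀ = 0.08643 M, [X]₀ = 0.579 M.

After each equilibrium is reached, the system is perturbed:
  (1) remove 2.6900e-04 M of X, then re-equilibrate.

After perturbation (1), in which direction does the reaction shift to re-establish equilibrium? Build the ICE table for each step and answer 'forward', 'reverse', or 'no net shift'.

Direction: forward

Q₀ = 77.51 vs Keq = 4.6700e-04 ⇒ Q>K, reverse
Step 1:
                    E           X
  Initial     0.08643       0.579
  Change        1.157     -0.5783
  Equil         1.243  7.2152e-04
  solve Keq expr → x = -0.5783; check Q = 4.6700e-04
Then remove 2.6900e-04 M of X.
Step 2:
                    E           X
  Initial       1.243  4.5252e-04
  Change  -5.3675e-04  2.6838e-04
  Equil         1.242  7.2090e-04
  solve Keq expr → x = 2.6838e-04; check Q = 4.6700e-04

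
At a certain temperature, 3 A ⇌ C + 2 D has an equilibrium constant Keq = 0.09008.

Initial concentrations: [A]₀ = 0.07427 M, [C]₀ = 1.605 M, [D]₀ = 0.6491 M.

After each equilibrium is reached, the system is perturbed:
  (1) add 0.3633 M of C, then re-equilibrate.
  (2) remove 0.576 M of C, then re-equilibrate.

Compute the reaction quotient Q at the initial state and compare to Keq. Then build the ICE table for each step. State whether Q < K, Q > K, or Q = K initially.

Q₀ = 1651; Q > K (proceeds reverse)

Q₀ = 1651 vs Keq = 0.09008 ⇒ Q>K, reverse
Step 1:
                  A         C         D
  Initial   0.07427     1.605    0.6491
  Change     0.7076   -0.2359   -0.4718
  Equil      0.7819     1.369    0.1773
  solve Keq expr → x = -0.2359; check Q = 0.09008
Then add 0.3633 M of C.
Step 2:
                  A         C         D
  Initial    0.7819     1.732    0.1773
  Change    0.01995  -0.00665   -0.0133
  Equil      0.8019     1.726     0.164
  solve Keq expr → x = -0.00665; check Q = 0.09008
Then remove 0.576 M of C.
Step 3:
                  A         C         D
  Initial    0.8019      1.15     0.164
  Change   -0.03466   0.01155   0.02311
  Equil      0.7672     1.161    0.1872
  solve Keq expr → x = 0.01155; check Q = 0.09008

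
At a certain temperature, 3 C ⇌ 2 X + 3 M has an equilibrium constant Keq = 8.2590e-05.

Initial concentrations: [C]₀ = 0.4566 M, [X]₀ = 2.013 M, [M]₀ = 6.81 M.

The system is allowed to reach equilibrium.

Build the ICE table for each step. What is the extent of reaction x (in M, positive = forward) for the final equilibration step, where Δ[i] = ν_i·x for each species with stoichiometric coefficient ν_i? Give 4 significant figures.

x = -1.003 M

Q₀ = 1.3444e+04 vs Keq = 8.2590e-05 ⇒ Q>K, reverse
Step 1:
                   C          X          M
  I           0.4566      2.013       6.81
  C            3.008     -2.005     -3.008
  E            3.464   0.007903      3.802
  solve Keq expr → x = -1.003; check Q = 8.2590e-05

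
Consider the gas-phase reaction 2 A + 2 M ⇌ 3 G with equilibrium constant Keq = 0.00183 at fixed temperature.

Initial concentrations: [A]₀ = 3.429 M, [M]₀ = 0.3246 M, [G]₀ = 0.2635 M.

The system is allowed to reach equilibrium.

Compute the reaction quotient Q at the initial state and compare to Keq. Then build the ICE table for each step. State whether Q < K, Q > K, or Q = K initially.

Q₀ = 0.01477; Q > K (proceeds reverse)

Q₀ = 0.01477 vs Keq = 0.00183 ⇒ Q>K, reverse
Step 1:
                    A           M           G
  Initial       3.429      0.3246      0.2635
  Change      0.07383     0.07383     -0.1107
  Equil         3.503      0.3984      0.1528
  solve Keq expr → x = -0.03691; check Q = 0.00183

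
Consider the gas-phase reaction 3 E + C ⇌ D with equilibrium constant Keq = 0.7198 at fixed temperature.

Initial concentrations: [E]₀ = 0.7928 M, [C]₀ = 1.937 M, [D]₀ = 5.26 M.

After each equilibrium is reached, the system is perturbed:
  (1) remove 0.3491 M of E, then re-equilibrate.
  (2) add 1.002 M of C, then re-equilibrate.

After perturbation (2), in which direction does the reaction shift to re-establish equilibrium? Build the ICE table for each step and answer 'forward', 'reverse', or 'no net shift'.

Direction: forward

Q₀ = 5.45 vs Keq = 0.7198 ⇒ Q>K, reverse
Step 1:
                  E         C         D
  init       0.7928     1.937      5.26
  Δ          0.6851    0.2284   -0.2284
  eq          1.478     2.165     5.032
  solve Keq expr → x = -0.2284; check Q = 0.7198
Then remove 0.3491 M of E.
Step 2:
                  E         C         D
  init        1.129     2.165     5.032
  Δ          0.3157    0.1052   -0.1052
  eq          1.445     2.271     4.926
  solve Keq expr → x = -0.1052; check Q = 0.7198
Then add 1.002 M of C.
Step 3:
                  E         C         D
  init        1.445     3.273     4.926
  Δ         -0.1545  -0.05149   0.05149
  eq           1.29     3.221     4.978
  solve Keq expr → x = 0.05149; check Q = 0.7198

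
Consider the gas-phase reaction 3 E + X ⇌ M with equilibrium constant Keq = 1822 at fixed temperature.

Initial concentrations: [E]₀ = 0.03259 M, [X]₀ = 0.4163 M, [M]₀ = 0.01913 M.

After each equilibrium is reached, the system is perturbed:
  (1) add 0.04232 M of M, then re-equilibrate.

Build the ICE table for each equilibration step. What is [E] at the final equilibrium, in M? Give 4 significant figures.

Q₀ = 1328 vs Keq = 1822 ⇒ Q<K, forward
Step 1:
                  E         X         M
  I         0.03259    0.4163   0.01913
  C       -0.002776 -9.2546e-04 9.2546e-04
  E         0.02981    0.4154   0.02006
  solve Keq expr → x = 9.2546e-04; check Q = 1822
Then add 0.04232 M of M.
Step 2:
                  E         X         M
  I         0.02981    0.4154   0.06238
  C         0.01257  0.004189 -0.004189
  E         0.04238    0.4196   0.05819
  solve Keq expr → x = -0.004189; check Q = 1822

[E]_eq = 0.04238 M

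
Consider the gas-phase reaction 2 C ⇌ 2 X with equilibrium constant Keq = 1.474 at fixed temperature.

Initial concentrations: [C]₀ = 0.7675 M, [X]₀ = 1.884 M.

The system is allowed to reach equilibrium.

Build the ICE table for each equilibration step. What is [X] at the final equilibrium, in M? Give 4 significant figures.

[X]_eq = 1.454 M

Q₀ = 6.026 vs Keq = 1.474 ⇒ Q>K, reverse
Step 1:
                    C           X
  I            0.7675       1.884
  C            0.4301     -0.4301
  E             1.198       1.454
  solve Keq expr → x = -0.215; check Q = 1.474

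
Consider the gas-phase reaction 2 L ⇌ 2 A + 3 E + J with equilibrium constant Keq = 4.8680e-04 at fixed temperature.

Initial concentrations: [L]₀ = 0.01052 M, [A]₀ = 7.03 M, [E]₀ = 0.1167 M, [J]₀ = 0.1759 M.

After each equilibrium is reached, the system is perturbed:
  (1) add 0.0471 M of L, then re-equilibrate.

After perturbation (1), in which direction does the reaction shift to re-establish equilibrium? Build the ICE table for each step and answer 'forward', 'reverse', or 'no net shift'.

Direction: forward

Q₀ = 124.8 vs Keq = 4.8680e-04 ⇒ Q>K, reverse
Step 1:
                    L           A           E           J
  Initial     0.01052        7.03      0.1167      0.1759
  Change      0.07252    -0.07252     -0.1088    -0.03626
  Equil       0.08304       6.957    0.007919      0.1396
  solve Keq expr → x = -0.03626; check Q = 4.8680e-04
Then add 0.0471 M of L.
Step 2:
                    L           A           E           J
  Initial      0.1301       6.957    0.007919      0.1396
  Change    -0.001763    0.001763    0.002645  8.8159e-04
  Equil        0.1284       6.959     0.01056      0.1405
  solve Keq expr → x = 8.8159e-04; check Q = 4.8680e-04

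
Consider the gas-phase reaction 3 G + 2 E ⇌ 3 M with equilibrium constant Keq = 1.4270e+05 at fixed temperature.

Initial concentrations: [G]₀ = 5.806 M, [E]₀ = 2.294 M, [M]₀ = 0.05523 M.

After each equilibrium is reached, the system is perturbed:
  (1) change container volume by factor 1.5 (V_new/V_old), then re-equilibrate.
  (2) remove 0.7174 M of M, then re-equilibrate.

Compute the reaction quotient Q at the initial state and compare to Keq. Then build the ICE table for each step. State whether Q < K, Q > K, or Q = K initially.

Q₀ = 1.6357e-07 vs Keq = 1.4270e+05 ⇒ Q<K, forward
Step 1:
                   G          E          M
  init         5.806      2.294    0.05523
  Δ           -3.434     -2.289      3.434
  eq           2.372   0.004722      3.489
  solve Keq expr → x = 1.145; check Q = 1.4270e+05
Then change container volume by factor 1.5 (V_new/V_old).
Step 2:
                   G          E          M
  init         1.581   0.003148      2.326
  Δ         0.002335   0.001557  -0.002335
  eq           1.584   0.004705      2.324
  solve Keq expr → x = -7.7832e-04; check Q = 1.4270e+05
Then remove 0.7174 M of M.
Step 3:
                   G          E          M
  init         1.584   0.004705      1.606
  Δ        -0.002978  -0.001986   0.002978
  eq           1.581   0.002719      1.609
  solve Keq expr → x = 9.9280e-04; check Q = 1.4270e+05

Q₀ = 1.6357e-07; Q < K (proceeds forward)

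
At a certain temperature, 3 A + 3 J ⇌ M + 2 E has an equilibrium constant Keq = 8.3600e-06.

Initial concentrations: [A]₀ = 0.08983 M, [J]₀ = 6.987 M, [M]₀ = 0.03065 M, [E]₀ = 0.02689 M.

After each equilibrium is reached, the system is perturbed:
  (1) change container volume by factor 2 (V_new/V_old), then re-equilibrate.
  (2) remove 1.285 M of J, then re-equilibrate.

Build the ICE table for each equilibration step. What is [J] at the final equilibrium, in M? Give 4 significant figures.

Q₀ = 8.9635e-05 vs Keq = 8.3600e-06 ⇒ Q>K, reverse
Step 1:
                    A           J           M           E
  init        0.08983       6.987     0.03065     0.02689
  Δ           0.02102     0.02102   -0.007007    -0.01401
  eq           0.1109       7.008     0.02364     0.01288
  solve Keq expr → x = -0.007007; check Q = 8.3600e-06
Then change container volume by factor 2 (V_new/V_old).
Step 2:
                    A           J           M           E
  init        0.05543       3.504     0.01182    0.006438
  Δ          0.005386    0.005386   -0.001795   -0.003591
  eq          0.06081       3.509     0.01003    0.002847
  solve Keq expr → x = -0.001795; check Q = 8.3600e-06
Then remove 1.285 M of J.
Step 3:
                    A           J           M           E
  init        0.06081       2.224     0.01003    0.002847
  Δ          0.001933    0.001933 -6.4420e-04   -0.001288
  eq          0.06274       2.226    0.009382    0.001559
  solve Keq expr → x = -6.4420e-04; check Q = 8.3600e-06

[J]_eq = 2.226 M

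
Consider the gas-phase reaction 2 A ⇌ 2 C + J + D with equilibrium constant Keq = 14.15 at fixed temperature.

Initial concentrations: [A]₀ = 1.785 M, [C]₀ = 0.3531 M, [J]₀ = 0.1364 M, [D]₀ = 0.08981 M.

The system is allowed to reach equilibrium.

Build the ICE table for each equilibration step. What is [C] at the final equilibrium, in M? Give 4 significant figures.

[C]_eq = 1.757 M

Q₀ = 4.7936e-04 vs Keq = 14.15 ⇒ Q<K, forward
Step 1:
                    A           C           J           D
  init          1.785      0.3531      0.1364     0.08981
  Δ            -1.404       1.404      0.7021      0.7021
  eq           0.3807       1.757      0.8385       0.792
  solve Keq expr → x = 0.7021; check Q = 14.15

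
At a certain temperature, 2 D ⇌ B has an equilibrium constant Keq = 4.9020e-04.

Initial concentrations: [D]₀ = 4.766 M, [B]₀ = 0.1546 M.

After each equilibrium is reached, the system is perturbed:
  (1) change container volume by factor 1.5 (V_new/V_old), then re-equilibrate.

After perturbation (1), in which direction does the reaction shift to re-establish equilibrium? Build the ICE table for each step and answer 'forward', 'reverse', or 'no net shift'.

Direction: reverse

Q₀ = 0.006806 vs Keq = 4.9020e-04 ⇒ Q>K, reverse
Step 1:
                   D          B
  I            4.766     0.1546
  C           0.2842    -0.1421
  E             5.05     0.0125
  solve Keq expr → x = -0.1421; check Q = 4.9020e-04
Then change container volume by factor 1.5 (V_new/V_old).
Step 2:
                   D          B
  I            3.367   0.008335
  C          0.00552   -0.00276
  E            3.372   0.005575
  solve Keq expr → x = -0.00276; check Q = 4.9020e-04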